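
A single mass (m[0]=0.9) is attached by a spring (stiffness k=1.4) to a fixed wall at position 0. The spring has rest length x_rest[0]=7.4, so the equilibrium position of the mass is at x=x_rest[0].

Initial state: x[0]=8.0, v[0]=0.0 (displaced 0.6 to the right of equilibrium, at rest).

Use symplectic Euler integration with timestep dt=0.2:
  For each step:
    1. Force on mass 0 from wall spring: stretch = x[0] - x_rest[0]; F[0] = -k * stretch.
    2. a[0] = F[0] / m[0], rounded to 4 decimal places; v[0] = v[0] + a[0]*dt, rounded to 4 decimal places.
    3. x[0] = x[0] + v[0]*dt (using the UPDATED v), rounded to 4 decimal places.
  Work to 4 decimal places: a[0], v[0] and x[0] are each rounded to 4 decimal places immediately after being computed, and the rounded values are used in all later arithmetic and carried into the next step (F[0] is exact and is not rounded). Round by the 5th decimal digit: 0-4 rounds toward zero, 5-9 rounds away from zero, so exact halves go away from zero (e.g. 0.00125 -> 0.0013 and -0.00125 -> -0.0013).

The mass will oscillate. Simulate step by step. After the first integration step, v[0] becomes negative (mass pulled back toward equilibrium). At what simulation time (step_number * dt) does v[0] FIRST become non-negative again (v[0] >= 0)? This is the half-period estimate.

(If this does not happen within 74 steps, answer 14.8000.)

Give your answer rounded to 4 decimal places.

Answer: 2.6000

Derivation:
Step 0: x=[8.0000] v=[0.0000]
Step 1: x=[7.9627] v=[-0.1867]
Step 2: x=[7.8903] v=[-0.3618]
Step 3: x=[7.7874] v=[-0.5143]
Step 4: x=[7.6604] v=[-0.6348]
Step 5: x=[7.5172] v=[-0.7158]
Step 6: x=[7.3667] v=[-0.7523]
Step 7: x=[7.2183] v=[-0.7419]
Step 8: x=[7.0812] v=[-0.6854]
Step 9: x=[6.9640] v=[-0.5862]
Step 10: x=[6.8739] v=[-0.4506]
Step 11: x=[6.8165] v=[-0.2869]
Step 12: x=[6.7954] v=[-0.1054]
Step 13: x=[6.8119] v=[0.0827]
First v>=0 after going negative at step 13, time=2.6000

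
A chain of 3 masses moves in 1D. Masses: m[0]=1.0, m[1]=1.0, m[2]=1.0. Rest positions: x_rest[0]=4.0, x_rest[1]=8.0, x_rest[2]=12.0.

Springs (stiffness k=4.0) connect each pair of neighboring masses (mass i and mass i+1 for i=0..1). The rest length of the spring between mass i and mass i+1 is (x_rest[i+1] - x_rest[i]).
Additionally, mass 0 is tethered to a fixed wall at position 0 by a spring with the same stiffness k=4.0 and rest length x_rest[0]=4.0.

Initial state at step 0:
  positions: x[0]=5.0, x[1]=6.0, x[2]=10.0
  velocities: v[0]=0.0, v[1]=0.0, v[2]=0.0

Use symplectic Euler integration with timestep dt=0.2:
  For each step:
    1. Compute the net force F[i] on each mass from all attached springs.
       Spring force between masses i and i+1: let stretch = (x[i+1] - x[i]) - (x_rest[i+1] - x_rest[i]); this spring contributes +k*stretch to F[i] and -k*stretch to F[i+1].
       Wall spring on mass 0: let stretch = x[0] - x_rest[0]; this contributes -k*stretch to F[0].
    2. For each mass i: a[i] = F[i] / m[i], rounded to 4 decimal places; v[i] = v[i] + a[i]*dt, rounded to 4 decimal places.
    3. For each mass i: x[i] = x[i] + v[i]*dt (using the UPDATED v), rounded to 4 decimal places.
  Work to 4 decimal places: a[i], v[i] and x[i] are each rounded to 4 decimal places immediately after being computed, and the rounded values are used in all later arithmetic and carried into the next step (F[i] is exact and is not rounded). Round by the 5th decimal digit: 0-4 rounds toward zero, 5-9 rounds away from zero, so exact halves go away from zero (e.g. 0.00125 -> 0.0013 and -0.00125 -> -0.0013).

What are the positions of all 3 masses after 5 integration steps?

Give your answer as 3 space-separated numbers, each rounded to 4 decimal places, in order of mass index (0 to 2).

Step 0: x=[5.0000 6.0000 10.0000] v=[0.0000 0.0000 0.0000]
Step 1: x=[4.3600 6.4800 10.0000] v=[-3.2000 2.4000 0.0000]
Step 2: x=[3.3616 7.1840 10.0768] v=[-4.9920 3.5200 0.3840]
Step 3: x=[2.4369 7.7393 10.3308] v=[-4.6234 2.7763 1.2698]
Step 4: x=[1.9707 7.8608 10.8101] v=[-2.3310 0.6076 2.3966]
Step 5: x=[2.1316 7.5118 11.4575] v=[0.8045 -1.7450 3.2372]

Answer: 2.1316 7.5118 11.4575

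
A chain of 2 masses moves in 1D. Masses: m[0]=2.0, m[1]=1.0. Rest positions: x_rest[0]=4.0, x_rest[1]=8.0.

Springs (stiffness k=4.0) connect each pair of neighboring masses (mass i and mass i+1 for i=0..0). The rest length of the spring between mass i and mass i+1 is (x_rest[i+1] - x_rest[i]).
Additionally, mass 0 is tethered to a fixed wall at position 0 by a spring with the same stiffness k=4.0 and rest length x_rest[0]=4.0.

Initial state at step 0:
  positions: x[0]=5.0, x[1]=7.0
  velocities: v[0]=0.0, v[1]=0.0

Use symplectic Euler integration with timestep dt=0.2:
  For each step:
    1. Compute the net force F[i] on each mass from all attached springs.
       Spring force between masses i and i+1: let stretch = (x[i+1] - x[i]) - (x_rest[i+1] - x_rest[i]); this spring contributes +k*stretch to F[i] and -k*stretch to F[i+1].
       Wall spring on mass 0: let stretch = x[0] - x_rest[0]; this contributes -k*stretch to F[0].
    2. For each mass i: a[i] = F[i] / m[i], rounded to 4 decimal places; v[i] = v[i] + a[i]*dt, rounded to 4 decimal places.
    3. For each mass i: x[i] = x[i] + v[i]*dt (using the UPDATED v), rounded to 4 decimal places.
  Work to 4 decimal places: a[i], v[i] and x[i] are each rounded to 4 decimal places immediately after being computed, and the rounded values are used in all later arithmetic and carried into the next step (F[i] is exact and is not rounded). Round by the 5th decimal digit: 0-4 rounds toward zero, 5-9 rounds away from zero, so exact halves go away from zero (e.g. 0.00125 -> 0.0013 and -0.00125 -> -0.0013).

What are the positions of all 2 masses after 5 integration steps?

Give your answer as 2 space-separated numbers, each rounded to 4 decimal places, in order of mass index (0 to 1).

Step 0: x=[5.0000 7.0000] v=[0.0000 0.0000]
Step 1: x=[4.7600 7.3200] v=[-1.2000 1.6000]
Step 2: x=[4.3440 7.8704] v=[-2.0800 2.7520]
Step 3: x=[3.8626 8.4966] v=[-2.4070 3.1309]
Step 4: x=[3.4429 9.0213] v=[-2.0984 2.6237]
Step 5: x=[3.1941 9.2935] v=[-1.2442 1.3610]

Answer: 3.1941 9.2935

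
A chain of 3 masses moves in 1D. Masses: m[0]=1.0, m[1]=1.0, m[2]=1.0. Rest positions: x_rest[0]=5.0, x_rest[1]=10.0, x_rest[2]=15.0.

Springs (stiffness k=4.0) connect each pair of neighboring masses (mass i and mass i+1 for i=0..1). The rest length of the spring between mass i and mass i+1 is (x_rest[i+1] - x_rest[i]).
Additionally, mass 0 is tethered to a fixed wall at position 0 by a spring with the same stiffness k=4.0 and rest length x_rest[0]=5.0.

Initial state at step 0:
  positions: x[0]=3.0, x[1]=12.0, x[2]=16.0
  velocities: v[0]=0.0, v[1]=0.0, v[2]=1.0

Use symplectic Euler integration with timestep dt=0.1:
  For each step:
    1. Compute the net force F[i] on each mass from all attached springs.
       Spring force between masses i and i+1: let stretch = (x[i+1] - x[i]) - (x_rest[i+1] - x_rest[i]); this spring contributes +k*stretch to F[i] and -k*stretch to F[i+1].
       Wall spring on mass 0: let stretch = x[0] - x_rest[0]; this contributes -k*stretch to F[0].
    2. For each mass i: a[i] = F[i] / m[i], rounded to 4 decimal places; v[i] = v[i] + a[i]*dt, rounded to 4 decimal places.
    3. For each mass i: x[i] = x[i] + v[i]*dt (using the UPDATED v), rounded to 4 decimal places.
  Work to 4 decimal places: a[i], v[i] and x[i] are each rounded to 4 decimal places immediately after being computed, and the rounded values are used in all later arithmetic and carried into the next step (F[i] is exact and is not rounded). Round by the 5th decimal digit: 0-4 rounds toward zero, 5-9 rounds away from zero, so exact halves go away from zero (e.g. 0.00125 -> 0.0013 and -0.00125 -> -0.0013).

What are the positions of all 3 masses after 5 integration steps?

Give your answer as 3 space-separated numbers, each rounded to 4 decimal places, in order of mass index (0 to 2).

Answer: 5.7388 9.9246 16.7299

Derivation:
Step 0: x=[3.0000 12.0000 16.0000] v=[0.0000 0.0000 1.0000]
Step 1: x=[3.2400 11.8000 16.1400] v=[2.4000 -2.0000 1.4000]
Step 2: x=[3.6928 11.4312 16.3064] v=[4.5280 -3.6880 1.6640]
Step 3: x=[4.3074 10.9479 16.4778] v=[6.1462 -4.8333 1.7139]
Step 4: x=[5.0153 10.4202 16.6280] v=[7.0794 -5.2775 1.5019]
Step 5: x=[5.7388 9.9246 16.7299] v=[7.2352 -4.9563 1.0188]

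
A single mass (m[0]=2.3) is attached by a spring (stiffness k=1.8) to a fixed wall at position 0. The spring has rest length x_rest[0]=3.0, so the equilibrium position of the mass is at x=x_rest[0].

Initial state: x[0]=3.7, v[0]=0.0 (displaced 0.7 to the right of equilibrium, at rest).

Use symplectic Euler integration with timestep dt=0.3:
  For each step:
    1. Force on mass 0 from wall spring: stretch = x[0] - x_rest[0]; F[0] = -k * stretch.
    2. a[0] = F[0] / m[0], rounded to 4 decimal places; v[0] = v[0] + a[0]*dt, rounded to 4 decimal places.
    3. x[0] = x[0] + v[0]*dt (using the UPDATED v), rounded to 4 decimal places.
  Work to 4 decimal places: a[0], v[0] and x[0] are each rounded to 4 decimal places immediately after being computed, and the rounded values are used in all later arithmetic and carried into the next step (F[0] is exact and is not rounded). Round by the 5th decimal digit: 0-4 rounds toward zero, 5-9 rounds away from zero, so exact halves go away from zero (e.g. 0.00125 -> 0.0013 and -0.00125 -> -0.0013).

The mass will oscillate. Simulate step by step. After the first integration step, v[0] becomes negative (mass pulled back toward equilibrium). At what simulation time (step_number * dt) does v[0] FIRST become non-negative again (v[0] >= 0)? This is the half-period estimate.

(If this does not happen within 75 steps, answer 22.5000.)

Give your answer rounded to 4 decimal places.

Answer: 3.6000

Derivation:
Step 0: x=[3.7000] v=[0.0000]
Step 1: x=[3.6507] v=[-0.1643]
Step 2: x=[3.5556] v=[-0.3171]
Step 3: x=[3.4214] v=[-0.4475]
Step 4: x=[3.2575] v=[-0.5464]
Step 5: x=[3.0754] v=[-0.6069]
Step 6: x=[2.8880] v=[-0.6246]
Step 7: x=[2.7085] v=[-0.5983]
Step 8: x=[2.5495] v=[-0.5299]
Step 9: x=[2.4223] v=[-0.4241]
Step 10: x=[2.3358] v=[-0.2885]
Step 11: x=[2.2960] v=[-0.1326]
Step 12: x=[2.3058] v=[0.0327]
First v>=0 after going negative at step 12, time=3.6000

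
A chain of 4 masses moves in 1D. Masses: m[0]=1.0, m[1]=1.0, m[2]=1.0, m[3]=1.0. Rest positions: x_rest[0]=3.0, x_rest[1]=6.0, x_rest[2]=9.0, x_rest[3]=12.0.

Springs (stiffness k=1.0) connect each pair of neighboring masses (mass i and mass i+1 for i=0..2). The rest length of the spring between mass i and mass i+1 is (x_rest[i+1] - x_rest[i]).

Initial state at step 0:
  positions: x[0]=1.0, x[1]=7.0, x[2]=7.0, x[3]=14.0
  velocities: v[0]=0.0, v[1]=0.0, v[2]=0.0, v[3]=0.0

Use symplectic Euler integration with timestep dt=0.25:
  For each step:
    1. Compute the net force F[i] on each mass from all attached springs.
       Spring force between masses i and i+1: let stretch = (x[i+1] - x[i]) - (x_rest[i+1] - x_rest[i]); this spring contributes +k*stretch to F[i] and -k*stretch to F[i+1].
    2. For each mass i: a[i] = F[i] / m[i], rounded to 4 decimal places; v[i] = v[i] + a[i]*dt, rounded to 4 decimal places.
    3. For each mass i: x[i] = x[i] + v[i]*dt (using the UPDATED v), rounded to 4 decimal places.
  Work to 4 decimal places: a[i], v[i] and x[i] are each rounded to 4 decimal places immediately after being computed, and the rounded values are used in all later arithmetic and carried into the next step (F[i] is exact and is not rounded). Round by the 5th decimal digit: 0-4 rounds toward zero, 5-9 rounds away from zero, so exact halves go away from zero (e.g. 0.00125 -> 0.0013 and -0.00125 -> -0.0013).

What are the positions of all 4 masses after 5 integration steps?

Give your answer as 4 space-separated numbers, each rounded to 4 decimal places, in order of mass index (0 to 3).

Answer: 2.7796 3.8922 10.7983 11.5302

Derivation:
Step 0: x=[1.0000 7.0000 7.0000 14.0000] v=[0.0000 0.0000 0.0000 0.0000]
Step 1: x=[1.1875 6.6250 7.4375 13.7500] v=[0.7500 -1.5000 1.7500 -1.0000]
Step 2: x=[1.5274 5.9609 8.2188 13.2930] v=[1.3594 -2.6563 3.1250 -1.8281]
Step 3: x=[1.9569 5.1609 9.1761 12.7063] v=[1.7178 -3.2002 3.8291 -2.3467]
Step 4: x=[2.3991 4.4116 10.1031 12.0865] v=[1.7688 -2.9974 3.7079 -2.4793]
Step 5: x=[2.7796 3.8922 10.7983 11.5302] v=[1.5219 -2.0777 2.7809 -2.2252]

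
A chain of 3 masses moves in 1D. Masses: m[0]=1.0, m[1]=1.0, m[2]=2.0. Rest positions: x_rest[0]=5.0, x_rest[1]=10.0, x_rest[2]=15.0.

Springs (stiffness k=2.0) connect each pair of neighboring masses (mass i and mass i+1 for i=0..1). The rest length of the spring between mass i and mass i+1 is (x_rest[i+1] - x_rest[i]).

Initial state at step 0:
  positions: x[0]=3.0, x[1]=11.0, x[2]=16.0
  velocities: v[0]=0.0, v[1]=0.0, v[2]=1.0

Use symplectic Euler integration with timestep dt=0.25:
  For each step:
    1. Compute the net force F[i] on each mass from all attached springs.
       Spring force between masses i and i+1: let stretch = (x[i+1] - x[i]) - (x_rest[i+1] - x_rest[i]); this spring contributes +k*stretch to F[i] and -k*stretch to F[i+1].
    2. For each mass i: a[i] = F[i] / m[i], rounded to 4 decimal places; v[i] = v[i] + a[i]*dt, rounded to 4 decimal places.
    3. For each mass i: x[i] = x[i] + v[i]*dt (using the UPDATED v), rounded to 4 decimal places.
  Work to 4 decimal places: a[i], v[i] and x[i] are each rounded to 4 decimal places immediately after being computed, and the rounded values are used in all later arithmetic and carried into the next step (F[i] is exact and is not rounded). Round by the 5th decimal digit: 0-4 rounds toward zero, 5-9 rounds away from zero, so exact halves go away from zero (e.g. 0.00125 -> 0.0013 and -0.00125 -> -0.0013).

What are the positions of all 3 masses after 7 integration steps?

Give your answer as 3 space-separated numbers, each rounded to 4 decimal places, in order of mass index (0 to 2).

Answer: 6.7376 11.1143 15.8244

Derivation:
Step 0: x=[3.0000 11.0000 16.0000] v=[0.0000 0.0000 1.0000]
Step 1: x=[3.3750 10.6250 16.2500] v=[1.5000 -1.5000 1.0000]
Step 2: x=[4.0313 10.0469 16.4610] v=[2.6250 -2.3125 0.8438]
Step 3: x=[4.8145 9.5186 16.5836] v=[3.1328 -2.1133 0.4903]
Step 4: x=[5.5607 9.2854 16.5771] v=[2.9849 -0.9329 -0.0260]
Step 5: x=[6.1475 9.4981 16.4274] v=[2.3473 0.8506 -0.5989]
Step 6: x=[6.5282 10.1581 16.1571] v=[1.5226 2.6400 -1.0812]
Step 7: x=[6.7376 11.1143 15.8244] v=[0.8376 3.8246 -1.3310]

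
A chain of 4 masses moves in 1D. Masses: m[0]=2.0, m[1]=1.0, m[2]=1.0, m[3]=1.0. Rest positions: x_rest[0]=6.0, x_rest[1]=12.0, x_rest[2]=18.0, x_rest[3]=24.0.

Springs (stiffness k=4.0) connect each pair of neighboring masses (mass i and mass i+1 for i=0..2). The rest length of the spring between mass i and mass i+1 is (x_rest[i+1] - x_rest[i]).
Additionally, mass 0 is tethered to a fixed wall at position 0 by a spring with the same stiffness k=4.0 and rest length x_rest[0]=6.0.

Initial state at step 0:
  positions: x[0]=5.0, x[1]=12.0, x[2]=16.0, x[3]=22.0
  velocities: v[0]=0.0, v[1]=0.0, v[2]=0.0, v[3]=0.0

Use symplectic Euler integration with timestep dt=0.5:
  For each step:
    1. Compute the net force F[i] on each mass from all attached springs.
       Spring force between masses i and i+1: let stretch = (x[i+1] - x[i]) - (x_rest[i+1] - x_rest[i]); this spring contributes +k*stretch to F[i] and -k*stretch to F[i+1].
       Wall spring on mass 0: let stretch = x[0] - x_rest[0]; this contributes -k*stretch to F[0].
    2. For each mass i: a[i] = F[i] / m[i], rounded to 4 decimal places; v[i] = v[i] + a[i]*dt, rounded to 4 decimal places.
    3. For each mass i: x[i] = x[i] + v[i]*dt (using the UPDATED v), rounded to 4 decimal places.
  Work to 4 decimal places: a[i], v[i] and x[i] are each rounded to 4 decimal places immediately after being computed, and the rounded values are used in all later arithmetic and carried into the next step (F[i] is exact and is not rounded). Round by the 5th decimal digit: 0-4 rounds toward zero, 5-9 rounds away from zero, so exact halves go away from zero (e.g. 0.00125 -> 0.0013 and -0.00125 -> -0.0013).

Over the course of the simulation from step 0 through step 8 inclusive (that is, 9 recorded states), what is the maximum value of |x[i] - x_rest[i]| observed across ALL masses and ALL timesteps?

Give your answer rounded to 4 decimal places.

Step 0: x=[5.0000 12.0000 16.0000 22.0000] v=[0.0000 0.0000 0.0000 0.0000]
Step 1: x=[6.0000 9.0000 18.0000 22.0000] v=[2.0000 -6.0000 4.0000 0.0000]
Step 2: x=[5.5000 12.0000 15.0000 24.0000] v=[-1.0000 6.0000 -6.0000 4.0000]
Step 3: x=[5.5000 11.5000 18.0000 23.0000] v=[0.0000 -1.0000 6.0000 -2.0000]
Step 4: x=[5.7500 11.5000 19.5000 23.0000] v=[0.5000 0.0000 3.0000 0.0000]
Step 5: x=[6.0000 13.7500 16.5000 25.5000] v=[0.5000 4.5000 -6.0000 5.0000]
Step 6: x=[7.1250 11.0000 19.7500 25.0000] v=[2.2500 -5.5000 6.5000 -1.0000]
Step 7: x=[6.6250 13.1250 19.5000 25.2500] v=[-1.0000 4.2500 -0.5000 0.5000]
Step 8: x=[6.0625 15.1250 18.6250 25.7500] v=[-1.1250 4.0000 -1.7500 1.0000]
Max displacement = 3.1250

Answer: 3.1250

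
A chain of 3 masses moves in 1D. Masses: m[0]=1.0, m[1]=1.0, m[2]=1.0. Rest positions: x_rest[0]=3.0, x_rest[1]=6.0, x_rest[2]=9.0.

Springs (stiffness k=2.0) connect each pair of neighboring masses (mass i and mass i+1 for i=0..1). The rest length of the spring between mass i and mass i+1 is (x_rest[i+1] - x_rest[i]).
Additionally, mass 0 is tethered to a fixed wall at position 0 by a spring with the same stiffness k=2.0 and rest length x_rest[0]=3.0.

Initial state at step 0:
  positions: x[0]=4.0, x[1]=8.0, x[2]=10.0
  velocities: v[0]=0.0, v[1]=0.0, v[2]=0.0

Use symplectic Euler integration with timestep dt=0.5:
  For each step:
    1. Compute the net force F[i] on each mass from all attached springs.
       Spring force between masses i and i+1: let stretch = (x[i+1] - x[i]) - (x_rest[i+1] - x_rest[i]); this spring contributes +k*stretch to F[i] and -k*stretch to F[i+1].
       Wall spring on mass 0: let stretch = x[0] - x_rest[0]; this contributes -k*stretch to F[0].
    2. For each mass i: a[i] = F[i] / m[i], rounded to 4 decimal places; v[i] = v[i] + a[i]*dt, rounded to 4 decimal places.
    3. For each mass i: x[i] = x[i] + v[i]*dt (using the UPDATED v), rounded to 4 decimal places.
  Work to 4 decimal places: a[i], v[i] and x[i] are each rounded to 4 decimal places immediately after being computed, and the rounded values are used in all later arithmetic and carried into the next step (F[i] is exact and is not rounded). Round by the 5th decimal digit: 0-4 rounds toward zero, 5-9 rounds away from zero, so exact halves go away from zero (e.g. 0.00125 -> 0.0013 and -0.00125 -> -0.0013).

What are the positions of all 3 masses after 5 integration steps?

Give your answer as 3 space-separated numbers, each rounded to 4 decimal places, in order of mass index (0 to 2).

Step 0: x=[4.0000 8.0000 10.0000] v=[0.0000 0.0000 0.0000]
Step 1: x=[4.0000 7.0000 10.5000] v=[0.0000 -2.0000 1.0000]
Step 2: x=[3.5000 6.2500 10.7500] v=[-1.0000 -1.5000 0.5000]
Step 3: x=[2.6250 6.3750 10.2500] v=[-1.7500 0.2500 -1.0000]
Step 4: x=[2.3125 6.5625 9.3125] v=[-0.6250 0.3750 -1.8750]
Step 5: x=[2.9688 6.0000 8.5000] v=[1.3125 -1.1250 -1.6250]

Answer: 2.9688 6.0000 8.5000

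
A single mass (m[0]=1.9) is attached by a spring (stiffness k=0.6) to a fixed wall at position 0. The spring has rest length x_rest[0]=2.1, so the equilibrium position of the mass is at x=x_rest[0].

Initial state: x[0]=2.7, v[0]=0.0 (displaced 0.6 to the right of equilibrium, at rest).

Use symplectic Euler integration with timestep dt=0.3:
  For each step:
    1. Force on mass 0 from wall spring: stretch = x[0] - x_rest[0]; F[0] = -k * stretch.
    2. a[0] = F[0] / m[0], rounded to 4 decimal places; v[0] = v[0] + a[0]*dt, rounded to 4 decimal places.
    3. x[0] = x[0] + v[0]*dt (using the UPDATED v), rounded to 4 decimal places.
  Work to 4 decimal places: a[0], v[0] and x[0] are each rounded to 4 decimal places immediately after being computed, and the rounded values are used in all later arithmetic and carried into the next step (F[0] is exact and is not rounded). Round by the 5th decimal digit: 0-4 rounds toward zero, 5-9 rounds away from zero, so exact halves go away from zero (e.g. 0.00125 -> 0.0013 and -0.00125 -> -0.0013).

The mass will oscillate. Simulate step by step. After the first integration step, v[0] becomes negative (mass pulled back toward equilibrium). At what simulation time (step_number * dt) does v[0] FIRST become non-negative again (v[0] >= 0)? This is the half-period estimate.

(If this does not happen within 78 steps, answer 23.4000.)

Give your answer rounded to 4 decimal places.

Answer: 5.7000

Derivation:
Step 0: x=[2.7000] v=[0.0000]
Step 1: x=[2.6829] v=[-0.0569]
Step 2: x=[2.6493] v=[-0.1121]
Step 3: x=[2.6000] v=[-0.1642]
Step 4: x=[2.5365] v=[-0.2116]
Step 5: x=[2.4606] v=[-0.2529]
Step 6: x=[2.3745] v=[-0.2871]
Step 7: x=[2.2806] v=[-0.3131]
Step 8: x=[2.1815] v=[-0.3302]
Step 9: x=[2.0801] v=[-0.3379]
Step 10: x=[1.9793] v=[-0.3360]
Step 11: x=[1.8819] v=[-0.3246]
Step 12: x=[1.7907] v=[-0.3039]
Step 13: x=[1.7083] v=[-0.2746]
Step 14: x=[1.6371] v=[-0.2375]
Step 15: x=[1.5790] v=[-0.1936]
Step 16: x=[1.5357] v=[-0.1443]
Step 17: x=[1.5085] v=[-0.0908]
Step 18: x=[1.4981] v=[-0.0348]
Step 19: x=[1.5048] v=[0.0222]
First v>=0 after going negative at step 19, time=5.7000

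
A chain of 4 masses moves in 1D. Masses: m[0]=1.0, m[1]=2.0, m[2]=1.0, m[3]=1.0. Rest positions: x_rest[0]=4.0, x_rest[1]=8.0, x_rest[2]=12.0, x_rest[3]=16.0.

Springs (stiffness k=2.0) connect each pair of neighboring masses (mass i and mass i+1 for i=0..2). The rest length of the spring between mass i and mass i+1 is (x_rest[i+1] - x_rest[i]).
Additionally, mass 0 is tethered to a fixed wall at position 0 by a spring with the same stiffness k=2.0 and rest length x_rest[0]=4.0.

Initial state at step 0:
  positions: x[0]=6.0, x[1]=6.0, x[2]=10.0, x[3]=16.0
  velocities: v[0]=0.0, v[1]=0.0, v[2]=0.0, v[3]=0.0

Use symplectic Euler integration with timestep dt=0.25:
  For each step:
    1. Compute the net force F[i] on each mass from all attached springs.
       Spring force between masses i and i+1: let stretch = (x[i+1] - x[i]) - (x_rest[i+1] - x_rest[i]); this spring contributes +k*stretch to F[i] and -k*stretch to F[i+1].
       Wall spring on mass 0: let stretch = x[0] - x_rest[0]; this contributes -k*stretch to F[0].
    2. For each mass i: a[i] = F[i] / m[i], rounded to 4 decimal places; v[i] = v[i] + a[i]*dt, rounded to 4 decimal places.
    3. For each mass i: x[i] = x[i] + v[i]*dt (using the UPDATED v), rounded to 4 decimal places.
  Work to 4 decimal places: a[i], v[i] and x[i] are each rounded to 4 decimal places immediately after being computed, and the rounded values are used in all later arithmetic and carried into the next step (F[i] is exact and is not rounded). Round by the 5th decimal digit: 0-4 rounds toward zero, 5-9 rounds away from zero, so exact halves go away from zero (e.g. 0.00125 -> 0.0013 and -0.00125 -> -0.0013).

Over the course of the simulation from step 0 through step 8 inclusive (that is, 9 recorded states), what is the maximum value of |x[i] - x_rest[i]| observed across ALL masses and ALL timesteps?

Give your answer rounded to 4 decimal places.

Answer: 3.1885

Derivation:
Step 0: x=[6.0000 6.0000 10.0000 16.0000] v=[0.0000 0.0000 0.0000 0.0000]
Step 1: x=[5.2500 6.2500 10.2500 15.7500] v=[-3.0000 1.0000 1.0000 -1.0000]
Step 2: x=[3.9688 6.6875 10.6875 15.3125] v=[-5.1250 1.7500 1.7500 -1.7500]
Step 3: x=[2.5313 7.2051 11.2031 14.7969] v=[-5.7501 2.0703 2.0625 -2.0625]
Step 4: x=[1.3616 7.6805 11.6682 14.3321] v=[-4.6789 1.9014 1.8604 -1.8594]
Step 5: x=[0.8115 8.0102 11.9678 14.0343] v=[-2.2003 1.3186 1.1985 -1.1914]
Step 6: x=[1.0598 8.1373 12.0311 13.9781] v=[0.9933 0.5083 0.2530 -0.2247]
Step 7: x=[2.0604 8.0654 11.8510 14.1786] v=[4.0022 -0.2876 -0.7204 0.8018]
Step 8: x=[3.5540 7.8548 11.4887 14.5881] v=[5.9745 -0.8425 -1.4494 1.6380]
Max displacement = 3.1885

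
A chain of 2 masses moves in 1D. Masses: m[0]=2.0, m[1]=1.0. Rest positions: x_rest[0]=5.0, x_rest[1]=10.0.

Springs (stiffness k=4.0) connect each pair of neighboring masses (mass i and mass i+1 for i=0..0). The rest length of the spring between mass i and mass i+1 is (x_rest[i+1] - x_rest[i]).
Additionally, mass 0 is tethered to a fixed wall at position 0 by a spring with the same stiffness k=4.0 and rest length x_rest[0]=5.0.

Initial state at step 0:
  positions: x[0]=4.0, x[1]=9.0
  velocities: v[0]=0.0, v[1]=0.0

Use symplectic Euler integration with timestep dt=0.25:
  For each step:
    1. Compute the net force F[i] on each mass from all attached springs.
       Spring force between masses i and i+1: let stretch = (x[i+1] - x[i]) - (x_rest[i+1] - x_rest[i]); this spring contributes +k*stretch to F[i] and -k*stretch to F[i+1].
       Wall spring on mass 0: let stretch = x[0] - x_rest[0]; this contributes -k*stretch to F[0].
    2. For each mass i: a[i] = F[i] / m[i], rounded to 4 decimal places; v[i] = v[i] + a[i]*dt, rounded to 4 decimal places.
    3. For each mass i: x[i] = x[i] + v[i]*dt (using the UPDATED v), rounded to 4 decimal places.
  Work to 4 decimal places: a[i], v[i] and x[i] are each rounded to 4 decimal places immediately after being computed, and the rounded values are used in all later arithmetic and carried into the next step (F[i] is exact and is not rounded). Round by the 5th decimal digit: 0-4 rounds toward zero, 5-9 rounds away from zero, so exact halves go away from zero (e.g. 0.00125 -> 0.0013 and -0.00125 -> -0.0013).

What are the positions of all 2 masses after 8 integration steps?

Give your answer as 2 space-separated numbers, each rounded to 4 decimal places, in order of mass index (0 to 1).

Answer: 5.4531 10.9958

Derivation:
Step 0: x=[4.0000 9.0000] v=[0.0000 0.0000]
Step 1: x=[4.1250 9.0000] v=[0.5000 0.0000]
Step 2: x=[4.3438 9.0313] v=[0.8750 0.1250]
Step 3: x=[4.6055 9.1407] v=[1.0469 0.4375]
Step 4: x=[4.8585 9.3663] v=[1.0118 0.9023]
Step 5: x=[5.0676 9.7149] v=[0.8365 1.3945]
Step 6: x=[5.2242 10.1517] v=[0.6264 1.7472]
Step 7: x=[5.3437 10.6066] v=[0.4781 1.8197]
Step 8: x=[5.4531 10.9958] v=[0.4377 1.5568]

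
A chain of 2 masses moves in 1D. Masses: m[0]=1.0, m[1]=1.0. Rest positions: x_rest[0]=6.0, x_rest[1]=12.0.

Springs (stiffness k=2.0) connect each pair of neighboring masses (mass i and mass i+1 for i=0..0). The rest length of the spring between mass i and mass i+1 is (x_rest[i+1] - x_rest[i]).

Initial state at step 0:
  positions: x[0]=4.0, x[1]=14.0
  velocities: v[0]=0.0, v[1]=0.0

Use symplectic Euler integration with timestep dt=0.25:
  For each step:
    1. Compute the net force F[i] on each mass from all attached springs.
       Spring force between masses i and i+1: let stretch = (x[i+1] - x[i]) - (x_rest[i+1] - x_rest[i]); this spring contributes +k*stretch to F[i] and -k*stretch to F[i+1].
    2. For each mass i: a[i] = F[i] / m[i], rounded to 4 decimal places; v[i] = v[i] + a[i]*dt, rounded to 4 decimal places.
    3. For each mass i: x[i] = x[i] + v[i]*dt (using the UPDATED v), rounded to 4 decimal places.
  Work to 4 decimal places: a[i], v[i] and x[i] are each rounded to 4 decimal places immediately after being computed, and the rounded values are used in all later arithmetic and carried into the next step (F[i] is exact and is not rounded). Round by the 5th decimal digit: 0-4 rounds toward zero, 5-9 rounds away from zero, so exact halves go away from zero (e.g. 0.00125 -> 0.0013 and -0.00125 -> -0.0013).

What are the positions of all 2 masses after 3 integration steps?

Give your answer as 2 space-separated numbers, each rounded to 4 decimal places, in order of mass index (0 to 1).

Step 0: x=[4.0000 14.0000] v=[0.0000 0.0000]
Step 1: x=[4.5000 13.5000] v=[2.0000 -2.0000]
Step 2: x=[5.3750 12.6250] v=[3.5000 -3.5000]
Step 3: x=[6.4063 11.5938] v=[4.1250 -4.1250]

Answer: 6.4063 11.5938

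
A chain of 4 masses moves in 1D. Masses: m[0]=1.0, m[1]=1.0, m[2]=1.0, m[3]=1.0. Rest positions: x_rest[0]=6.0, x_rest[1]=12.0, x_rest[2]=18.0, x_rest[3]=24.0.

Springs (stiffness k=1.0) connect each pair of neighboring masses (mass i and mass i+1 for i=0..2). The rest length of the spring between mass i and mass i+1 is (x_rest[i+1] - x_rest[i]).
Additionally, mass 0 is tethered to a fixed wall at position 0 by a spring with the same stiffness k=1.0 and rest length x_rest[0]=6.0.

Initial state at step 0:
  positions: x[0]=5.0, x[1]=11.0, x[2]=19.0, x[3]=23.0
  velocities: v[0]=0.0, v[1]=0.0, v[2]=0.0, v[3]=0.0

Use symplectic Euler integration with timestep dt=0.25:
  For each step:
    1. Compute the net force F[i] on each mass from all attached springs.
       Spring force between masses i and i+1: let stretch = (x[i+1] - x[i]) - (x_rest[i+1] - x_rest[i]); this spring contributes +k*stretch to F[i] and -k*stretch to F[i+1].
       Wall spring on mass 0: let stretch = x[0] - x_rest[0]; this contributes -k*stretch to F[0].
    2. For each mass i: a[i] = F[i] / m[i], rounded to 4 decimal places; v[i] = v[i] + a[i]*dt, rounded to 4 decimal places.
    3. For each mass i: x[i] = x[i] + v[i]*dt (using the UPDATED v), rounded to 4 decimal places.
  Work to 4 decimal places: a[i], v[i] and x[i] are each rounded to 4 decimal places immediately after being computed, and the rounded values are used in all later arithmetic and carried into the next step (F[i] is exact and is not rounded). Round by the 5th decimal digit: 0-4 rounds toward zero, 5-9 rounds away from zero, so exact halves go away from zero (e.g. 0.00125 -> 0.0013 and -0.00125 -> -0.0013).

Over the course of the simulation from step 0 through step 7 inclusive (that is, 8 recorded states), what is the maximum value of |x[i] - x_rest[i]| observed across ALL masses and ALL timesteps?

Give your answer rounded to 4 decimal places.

Answer: 1.7169

Derivation:
Step 0: x=[5.0000 11.0000 19.0000 23.0000] v=[0.0000 0.0000 0.0000 0.0000]
Step 1: x=[5.0625 11.1250 18.7500 23.1250] v=[0.2500 0.5000 -1.0000 0.5000]
Step 2: x=[5.1875 11.3477 18.2969 23.3516] v=[0.5000 0.8906 -1.8125 0.9063]
Step 3: x=[5.3733 11.6197 17.7254 23.6373] v=[0.7432 1.0879 -2.2861 1.1426]
Step 4: x=[5.6137 11.8829 17.1418 23.9285] v=[0.9615 1.0527 -2.3346 1.1646]
Step 5: x=[5.8951 12.0829 16.6536 24.1705] v=[1.1254 0.8001 -1.9527 0.9679]
Step 6: x=[6.1948 12.1819 16.3496 24.3177] v=[1.1986 0.3958 -1.2162 0.5887]
Step 7: x=[6.4815 12.1671 16.2831 24.3419] v=[1.1467 -0.0591 -0.2661 0.0967]
Max displacement = 1.7169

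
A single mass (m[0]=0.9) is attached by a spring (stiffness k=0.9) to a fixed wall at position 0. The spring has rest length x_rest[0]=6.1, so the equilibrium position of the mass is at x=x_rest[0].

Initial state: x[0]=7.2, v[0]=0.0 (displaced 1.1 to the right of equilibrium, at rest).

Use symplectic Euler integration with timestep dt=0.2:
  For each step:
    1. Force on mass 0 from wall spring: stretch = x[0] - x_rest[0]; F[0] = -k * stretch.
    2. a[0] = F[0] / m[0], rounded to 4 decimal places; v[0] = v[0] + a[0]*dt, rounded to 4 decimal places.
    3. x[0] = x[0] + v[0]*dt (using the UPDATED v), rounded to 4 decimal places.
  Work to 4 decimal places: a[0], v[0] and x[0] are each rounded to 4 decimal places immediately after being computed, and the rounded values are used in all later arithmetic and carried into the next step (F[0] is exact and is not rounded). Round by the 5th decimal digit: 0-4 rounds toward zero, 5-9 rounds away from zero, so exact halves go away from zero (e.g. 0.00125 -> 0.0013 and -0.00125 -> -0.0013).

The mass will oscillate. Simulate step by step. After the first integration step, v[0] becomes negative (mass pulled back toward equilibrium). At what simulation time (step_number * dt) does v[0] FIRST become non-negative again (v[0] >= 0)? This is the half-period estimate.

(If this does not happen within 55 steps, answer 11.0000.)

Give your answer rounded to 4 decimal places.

Step 0: x=[7.2000] v=[0.0000]
Step 1: x=[7.1560] v=[-0.2200]
Step 2: x=[7.0698] v=[-0.4312]
Step 3: x=[6.9448] v=[-0.6252]
Step 4: x=[6.7860] v=[-0.7942]
Step 5: x=[6.5997] v=[-0.9314]
Step 6: x=[6.3934] v=[-1.0313]
Step 7: x=[6.1754] v=[-1.0900]
Step 8: x=[5.9544] v=[-1.1051]
Step 9: x=[5.7392] v=[-1.0760]
Step 10: x=[5.5384] v=[-1.0038]
Step 11: x=[5.3601] v=[-0.8915]
Step 12: x=[5.2114] v=[-0.7435]
Step 13: x=[5.0982] v=[-0.5658]
Step 14: x=[5.0251] v=[-0.3654]
Step 15: x=[4.9950] v=[-0.1504]
Step 16: x=[5.0091] v=[0.0706]
First v>=0 after going negative at step 16, time=3.2000

Answer: 3.2000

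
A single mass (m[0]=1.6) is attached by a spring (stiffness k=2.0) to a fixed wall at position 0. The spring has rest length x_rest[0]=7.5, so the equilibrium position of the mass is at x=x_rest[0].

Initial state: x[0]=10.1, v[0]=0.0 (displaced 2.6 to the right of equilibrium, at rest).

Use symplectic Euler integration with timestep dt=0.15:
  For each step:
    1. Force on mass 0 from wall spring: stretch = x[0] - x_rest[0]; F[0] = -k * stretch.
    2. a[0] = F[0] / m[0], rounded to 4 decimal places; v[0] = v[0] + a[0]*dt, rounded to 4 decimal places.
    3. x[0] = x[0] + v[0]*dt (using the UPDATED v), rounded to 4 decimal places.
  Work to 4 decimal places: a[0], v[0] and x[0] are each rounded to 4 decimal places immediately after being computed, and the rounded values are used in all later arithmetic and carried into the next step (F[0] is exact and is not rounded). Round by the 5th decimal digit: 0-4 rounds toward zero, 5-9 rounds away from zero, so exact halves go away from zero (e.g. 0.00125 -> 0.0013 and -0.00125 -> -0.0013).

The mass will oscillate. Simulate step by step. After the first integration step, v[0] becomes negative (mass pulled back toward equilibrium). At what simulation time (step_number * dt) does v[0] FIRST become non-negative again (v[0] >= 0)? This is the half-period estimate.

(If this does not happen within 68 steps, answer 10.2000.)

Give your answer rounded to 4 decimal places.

Step 0: x=[10.1000] v=[0.0000]
Step 1: x=[10.0269] v=[-0.4875]
Step 2: x=[9.8827] v=[-0.9613]
Step 3: x=[9.6715] v=[-1.4081]
Step 4: x=[9.3992] v=[-1.8153]
Step 5: x=[9.0735] v=[-2.1714]
Step 6: x=[8.7035] v=[-2.4664]
Step 7: x=[8.2997] v=[-2.6921]
Step 8: x=[7.8734] v=[-2.8420]
Step 9: x=[7.4366] v=[-2.9120]
Step 10: x=[7.0016] v=[-2.9001]
Step 11: x=[6.5806] v=[-2.8067]
Step 12: x=[6.1855] v=[-2.6343]
Step 13: x=[5.8273] v=[-2.3878]
Step 14: x=[5.5162] v=[-2.0742]
Step 15: x=[5.2609] v=[-1.7022]
Step 16: x=[5.0685] v=[-1.2824]
Step 17: x=[4.9445] v=[-0.8265]
Step 18: x=[4.8924] v=[-0.3473]
Step 19: x=[4.9136] v=[0.1416]
First v>=0 after going negative at step 19, time=2.8500

Answer: 2.8500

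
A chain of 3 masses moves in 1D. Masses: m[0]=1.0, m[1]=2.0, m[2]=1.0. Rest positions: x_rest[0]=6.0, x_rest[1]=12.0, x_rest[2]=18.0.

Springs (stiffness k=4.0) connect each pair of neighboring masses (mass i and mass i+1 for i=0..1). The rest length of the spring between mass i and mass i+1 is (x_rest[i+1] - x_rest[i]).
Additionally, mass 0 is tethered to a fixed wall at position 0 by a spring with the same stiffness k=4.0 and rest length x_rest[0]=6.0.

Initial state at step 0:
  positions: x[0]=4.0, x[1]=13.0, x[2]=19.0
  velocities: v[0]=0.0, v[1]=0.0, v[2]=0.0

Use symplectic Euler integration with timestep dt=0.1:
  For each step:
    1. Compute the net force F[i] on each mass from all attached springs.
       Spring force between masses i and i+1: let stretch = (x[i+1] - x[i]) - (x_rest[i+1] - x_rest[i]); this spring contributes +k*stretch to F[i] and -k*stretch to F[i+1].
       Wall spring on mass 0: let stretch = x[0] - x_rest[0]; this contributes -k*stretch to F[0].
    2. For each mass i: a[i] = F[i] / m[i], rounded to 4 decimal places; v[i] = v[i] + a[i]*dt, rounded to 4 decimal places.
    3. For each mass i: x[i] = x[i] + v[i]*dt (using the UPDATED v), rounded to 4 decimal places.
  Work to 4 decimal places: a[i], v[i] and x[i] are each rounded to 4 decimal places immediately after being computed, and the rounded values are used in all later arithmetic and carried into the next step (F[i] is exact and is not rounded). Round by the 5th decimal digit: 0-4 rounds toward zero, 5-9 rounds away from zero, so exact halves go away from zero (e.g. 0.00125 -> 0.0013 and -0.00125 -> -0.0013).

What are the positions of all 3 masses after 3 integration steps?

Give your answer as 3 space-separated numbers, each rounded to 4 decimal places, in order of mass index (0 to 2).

Answer: 5.1097 12.6713 18.9884

Derivation:
Step 0: x=[4.0000 13.0000 19.0000] v=[0.0000 0.0000 0.0000]
Step 1: x=[4.2000 12.9400 19.0000] v=[2.0000 -0.6000 0.0000]
Step 2: x=[4.5816 12.8264 18.9976] v=[3.8160 -1.1360 -0.0240]
Step 3: x=[5.1097 12.6713 18.9884] v=[5.2813 -1.5507 -0.0925]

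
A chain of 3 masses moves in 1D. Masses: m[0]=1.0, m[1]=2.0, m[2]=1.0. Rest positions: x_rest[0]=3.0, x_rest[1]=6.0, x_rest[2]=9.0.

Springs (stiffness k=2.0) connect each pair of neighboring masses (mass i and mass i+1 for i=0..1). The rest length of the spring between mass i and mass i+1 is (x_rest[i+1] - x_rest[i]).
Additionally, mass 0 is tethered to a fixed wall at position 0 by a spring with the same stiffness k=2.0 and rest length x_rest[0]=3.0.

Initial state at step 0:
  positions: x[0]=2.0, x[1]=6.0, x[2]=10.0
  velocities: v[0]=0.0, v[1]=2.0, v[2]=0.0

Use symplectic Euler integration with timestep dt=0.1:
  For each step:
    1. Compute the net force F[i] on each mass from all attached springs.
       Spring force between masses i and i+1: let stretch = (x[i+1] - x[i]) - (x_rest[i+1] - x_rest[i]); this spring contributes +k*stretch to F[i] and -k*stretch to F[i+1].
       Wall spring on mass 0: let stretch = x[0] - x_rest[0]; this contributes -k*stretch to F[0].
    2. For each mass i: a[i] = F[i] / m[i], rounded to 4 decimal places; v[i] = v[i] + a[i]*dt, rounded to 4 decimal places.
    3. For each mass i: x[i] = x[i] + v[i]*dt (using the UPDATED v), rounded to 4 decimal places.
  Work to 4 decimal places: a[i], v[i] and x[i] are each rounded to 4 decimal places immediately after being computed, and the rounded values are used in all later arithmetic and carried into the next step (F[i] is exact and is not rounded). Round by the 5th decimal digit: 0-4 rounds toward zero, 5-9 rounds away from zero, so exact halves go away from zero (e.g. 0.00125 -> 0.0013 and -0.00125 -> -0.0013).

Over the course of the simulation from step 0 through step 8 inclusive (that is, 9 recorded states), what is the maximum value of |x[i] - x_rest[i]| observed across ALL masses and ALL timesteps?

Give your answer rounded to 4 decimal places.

Answer: 1.3370

Derivation:
Step 0: x=[2.0000 6.0000 10.0000] v=[0.0000 2.0000 0.0000]
Step 1: x=[2.0400 6.2000 9.9800] v=[0.4000 2.0000 -0.2000]
Step 2: x=[2.1224 6.3962 9.9444] v=[0.8240 1.9620 -0.3560]
Step 3: x=[2.2478 6.5851 9.8978] v=[1.2543 1.8894 -0.4656]
Step 4: x=[2.4150 6.7638 9.8450] v=[1.6722 1.7869 -0.5281]
Step 5: x=[2.6209 6.9298 9.7906] v=[2.0590 1.6601 -0.5443]
Step 6: x=[2.8606 7.0813 9.7390] v=[2.3966 1.5153 -0.5165]
Step 7: x=[3.1275 7.2172 9.6942] v=[2.6686 1.3590 -0.4480]
Step 8: x=[3.4136 7.3370 9.6599] v=[2.8610 1.1977 -0.3434]
Max displacement = 1.3370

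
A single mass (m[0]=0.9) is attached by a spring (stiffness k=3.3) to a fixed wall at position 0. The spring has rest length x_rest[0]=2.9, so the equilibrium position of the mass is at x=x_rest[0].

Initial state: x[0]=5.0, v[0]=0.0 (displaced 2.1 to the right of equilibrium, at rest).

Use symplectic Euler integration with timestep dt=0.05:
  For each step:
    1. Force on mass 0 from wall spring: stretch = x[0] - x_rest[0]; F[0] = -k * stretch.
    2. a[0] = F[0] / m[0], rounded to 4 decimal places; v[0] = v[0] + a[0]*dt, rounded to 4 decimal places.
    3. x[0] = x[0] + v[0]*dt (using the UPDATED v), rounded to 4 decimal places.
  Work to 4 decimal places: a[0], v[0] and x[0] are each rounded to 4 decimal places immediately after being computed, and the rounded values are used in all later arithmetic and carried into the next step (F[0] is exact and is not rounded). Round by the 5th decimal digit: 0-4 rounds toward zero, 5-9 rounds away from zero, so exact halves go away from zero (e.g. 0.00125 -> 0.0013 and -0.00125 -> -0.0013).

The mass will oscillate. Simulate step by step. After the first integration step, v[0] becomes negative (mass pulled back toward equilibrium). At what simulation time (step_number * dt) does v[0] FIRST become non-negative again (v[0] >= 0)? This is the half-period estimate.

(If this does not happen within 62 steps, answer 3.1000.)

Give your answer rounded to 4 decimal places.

Step 0: x=[5.0000] v=[0.0000]
Step 1: x=[4.9808] v=[-0.3850]
Step 2: x=[4.9425] v=[-0.7665]
Step 3: x=[4.8855] v=[-1.1410]
Step 4: x=[4.8103] v=[-1.5050]
Step 5: x=[4.7175] v=[-1.8552]
Step 6: x=[4.6081] v=[-2.1884]
Step 7: x=[4.4830] v=[-2.5016]
Step 8: x=[4.3434] v=[-2.7918]
Step 9: x=[4.1906] v=[-3.0564]
Step 10: x=[4.0260] v=[-3.2930]
Step 11: x=[3.8510] v=[-3.4994]
Step 12: x=[3.6673] v=[-3.6738]
Step 13: x=[3.4766] v=[-3.8145]
Step 14: x=[3.2806] v=[-3.9202]
Step 15: x=[3.0811] v=[-3.9900]
Step 16: x=[2.8799] v=[-4.0232]
Step 17: x=[2.6789] v=[-4.0195]
Step 18: x=[2.4800] v=[-3.9790]
Step 19: x=[2.2849] v=[-3.9020]
Step 20: x=[2.0954] v=[-3.7892]
Step 21: x=[1.9133] v=[-3.6417]
Step 22: x=[1.7403] v=[-3.4608]
Step 23: x=[1.5779] v=[-3.2482]
Step 24: x=[1.4276] v=[-3.0058]
Step 25: x=[1.2908] v=[-2.7359]
Step 26: x=[1.1688] v=[-2.4409]
Step 27: x=[1.0626] v=[-2.1235]
Step 28: x=[0.9733] v=[-1.7866]
Step 29: x=[0.9016] v=[-1.4334]
Step 30: x=[0.8483] v=[-1.0670]
Step 31: x=[0.8138] v=[-0.6909]
Step 32: x=[0.7984] v=[-0.3084]
Step 33: x=[0.8022] v=[0.0769]
First v>=0 after going negative at step 33, time=1.6500

Answer: 1.6500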